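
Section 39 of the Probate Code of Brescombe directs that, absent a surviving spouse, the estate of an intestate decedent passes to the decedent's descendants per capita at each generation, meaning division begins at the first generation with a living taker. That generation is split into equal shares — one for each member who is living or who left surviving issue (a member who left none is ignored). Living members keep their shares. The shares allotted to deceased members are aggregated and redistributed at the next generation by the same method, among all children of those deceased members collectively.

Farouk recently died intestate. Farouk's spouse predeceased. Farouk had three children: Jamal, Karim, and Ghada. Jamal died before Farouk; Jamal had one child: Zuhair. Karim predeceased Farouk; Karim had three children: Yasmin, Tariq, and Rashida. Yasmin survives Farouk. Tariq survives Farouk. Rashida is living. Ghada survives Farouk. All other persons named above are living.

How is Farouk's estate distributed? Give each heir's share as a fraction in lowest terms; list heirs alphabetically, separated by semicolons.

Ghada 1/3; Rashida 1/6; Tariq 1/6; Yasmin 1/6; Zuhair 1/6

There is no surviving spouse, so the entire estate passes to Farouk's descendants per capita at each generation.
At generation 1 (Jamal, Karim, Ghada) there are 3 shares of (1)/3 = 1/3 each.
Living: Ghada — each takes 1/3.
Deceased: Jamal and Karim. Their combined 2/3 is pooled and carried to generation 2.
At generation 2 (Zuhair, Yasmin, Tariq, Rashida) there are 4 shares of (2/3)/4 = 1/6 each.
Living: Zuhair, Yasmin, Tariq, and Rashida — each takes 1/6.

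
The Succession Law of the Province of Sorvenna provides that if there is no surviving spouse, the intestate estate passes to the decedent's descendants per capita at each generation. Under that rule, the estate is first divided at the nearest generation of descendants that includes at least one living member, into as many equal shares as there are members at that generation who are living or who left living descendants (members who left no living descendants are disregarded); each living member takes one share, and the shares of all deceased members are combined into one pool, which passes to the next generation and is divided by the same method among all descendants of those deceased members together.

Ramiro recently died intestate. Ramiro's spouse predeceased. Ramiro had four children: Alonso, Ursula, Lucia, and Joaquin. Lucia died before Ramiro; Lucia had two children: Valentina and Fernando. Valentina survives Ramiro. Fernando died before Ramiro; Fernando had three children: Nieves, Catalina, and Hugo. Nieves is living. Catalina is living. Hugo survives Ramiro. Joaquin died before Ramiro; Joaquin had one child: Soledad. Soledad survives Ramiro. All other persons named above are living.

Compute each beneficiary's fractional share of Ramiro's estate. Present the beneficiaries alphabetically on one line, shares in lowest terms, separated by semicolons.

There is no surviving spouse, so the entire estate passes to Ramiro's descendants per capita at each generation.
At generation 1 (Alonso, Ursula, Lucia, Joaquin) there are 4 shares of (1)/4 = 1/4 each.
Living: Alonso and Ursula — each takes 1/4.
Deceased: Lucia and Joaquin. Their combined 1/2 is pooled and carried to generation 2.
At generation 2 (Valentina, Fernando, Soledad) there are 3 shares of (1/2)/3 = 1/6 each.
Living: Valentina and Soledad — each takes 1/6.
Deceased: Fernando. That 1/6 share is carried to generation 3.
At generation 3 (Nieves, Catalina, Hugo) there are 3 shares of (1/6)/3 = 1/18 each.
Living: Nieves, Catalina, and Hugo — each takes 1/18.

Alonso 1/4; Catalina 1/18; Hugo 1/18; Nieves 1/18; Soledad 1/6; Ursula 1/4; Valentina 1/6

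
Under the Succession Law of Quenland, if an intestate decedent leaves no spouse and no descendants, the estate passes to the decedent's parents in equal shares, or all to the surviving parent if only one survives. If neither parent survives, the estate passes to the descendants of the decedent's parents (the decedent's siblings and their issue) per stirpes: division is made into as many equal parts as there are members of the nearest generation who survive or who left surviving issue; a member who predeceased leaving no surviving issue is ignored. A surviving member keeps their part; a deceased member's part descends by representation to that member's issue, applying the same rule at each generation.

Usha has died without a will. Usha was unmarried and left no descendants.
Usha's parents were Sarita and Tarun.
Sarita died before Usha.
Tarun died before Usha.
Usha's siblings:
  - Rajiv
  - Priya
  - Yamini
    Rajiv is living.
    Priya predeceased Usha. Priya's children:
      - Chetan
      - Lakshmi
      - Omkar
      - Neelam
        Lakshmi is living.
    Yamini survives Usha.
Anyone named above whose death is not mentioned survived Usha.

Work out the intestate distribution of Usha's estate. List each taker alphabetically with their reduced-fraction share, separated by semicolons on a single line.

Neither parent survives and there are no descendants, so the estate passes to Usha's siblings and their issue per stirpes.
The estate is divided into 3 equal shares of 1/3 among Rajiv, Priya, Yamini.
Rajiv is living and takes 1/3.
Priya predeceased; the 1/3 allotted to Priya's branch passes to Priya's issue by representation.
The 1/3 is divided into 4 equal shares of 1/12 among Chetan, Lakshmi, Omkar, Neelam.
Chetan is living and takes 1/12.
Lakshmi is living and takes 1/12.
Omkar is living and takes 1/12.
Neelam is living and takes 1/12.
Yamini is living and takes 1/3.

Chetan 1/12; Lakshmi 1/12; Neelam 1/12; Omkar 1/12; Rajiv 1/3; Yamini 1/3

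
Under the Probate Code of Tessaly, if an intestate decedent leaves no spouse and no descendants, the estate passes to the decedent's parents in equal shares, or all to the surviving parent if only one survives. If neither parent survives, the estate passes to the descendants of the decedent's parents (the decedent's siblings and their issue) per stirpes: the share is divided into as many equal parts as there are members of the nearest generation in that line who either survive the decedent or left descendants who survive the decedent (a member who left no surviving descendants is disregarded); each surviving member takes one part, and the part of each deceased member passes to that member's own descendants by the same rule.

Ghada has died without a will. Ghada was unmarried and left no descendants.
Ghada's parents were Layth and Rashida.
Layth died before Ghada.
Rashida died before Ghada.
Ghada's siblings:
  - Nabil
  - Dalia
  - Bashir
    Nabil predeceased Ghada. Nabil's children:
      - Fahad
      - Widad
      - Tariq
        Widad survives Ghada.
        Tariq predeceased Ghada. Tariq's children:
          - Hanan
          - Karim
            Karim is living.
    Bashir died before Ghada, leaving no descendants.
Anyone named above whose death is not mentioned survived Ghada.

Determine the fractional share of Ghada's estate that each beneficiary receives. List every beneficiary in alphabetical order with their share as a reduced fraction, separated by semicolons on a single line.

Neither parent survives and there are no descendants, so the estate passes to Ghada's siblings and their issue per stirpes.
Bashir left no surviving issue, so that branch lapses and is disregarded.
The estate is divided into 2 equal shares of 1/2 among Nabil, Dalia.
Nabil predeceased; the 1/2 allotted to Nabil's branch passes to Nabil's issue by representation.
The 1/2 is divided into 3 equal shares of 1/6 among Fahad, Widad, Tariq.
Fahad is living and takes 1/6.
Widad is living and takes 1/6.
Tariq predeceased; the 1/6 allotted to Tariq's branch passes to Tariq's issue by representation.
The 1/6 is divided into 2 equal shares of 1/12 among Hanan, Karim.
Hanan is living and takes 1/12.
Karim is living and takes 1/12.
Dalia is living and takes 1/2.

Dalia 1/2; Fahad 1/6; Hanan 1/12; Karim 1/12; Widad 1/6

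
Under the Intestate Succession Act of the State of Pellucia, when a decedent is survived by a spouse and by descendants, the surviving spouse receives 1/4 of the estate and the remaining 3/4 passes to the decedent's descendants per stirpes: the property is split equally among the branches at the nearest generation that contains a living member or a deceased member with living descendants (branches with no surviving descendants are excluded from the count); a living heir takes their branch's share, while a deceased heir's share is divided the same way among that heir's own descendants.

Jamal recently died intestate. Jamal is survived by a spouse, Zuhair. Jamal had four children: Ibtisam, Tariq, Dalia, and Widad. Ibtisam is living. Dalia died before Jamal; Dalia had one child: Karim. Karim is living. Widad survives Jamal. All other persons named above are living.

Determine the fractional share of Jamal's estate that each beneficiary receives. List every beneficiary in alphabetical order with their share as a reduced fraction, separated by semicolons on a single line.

Zuhair, as surviving spouse, takes 1/4.
The remaining 3/4 passes to Jamal's descendants per stirpes.
The 3/4 is divided into 4 equal shares of 3/16 among Ibtisam, Tariq, Dalia, Widad.
Ibtisam is living and takes 3/16.
Tariq is living and takes 3/16.
Dalia predeceased; the 3/16 allotted to Dalia's branch passes to Dalia's issue by representation.
Karim is the sole taker at this level and receives the full 3/16.
Widad is living and takes 3/16.

Ibtisam 3/16; Karim 3/16; Tariq 3/16; Widad 3/16; Zuhair 1/4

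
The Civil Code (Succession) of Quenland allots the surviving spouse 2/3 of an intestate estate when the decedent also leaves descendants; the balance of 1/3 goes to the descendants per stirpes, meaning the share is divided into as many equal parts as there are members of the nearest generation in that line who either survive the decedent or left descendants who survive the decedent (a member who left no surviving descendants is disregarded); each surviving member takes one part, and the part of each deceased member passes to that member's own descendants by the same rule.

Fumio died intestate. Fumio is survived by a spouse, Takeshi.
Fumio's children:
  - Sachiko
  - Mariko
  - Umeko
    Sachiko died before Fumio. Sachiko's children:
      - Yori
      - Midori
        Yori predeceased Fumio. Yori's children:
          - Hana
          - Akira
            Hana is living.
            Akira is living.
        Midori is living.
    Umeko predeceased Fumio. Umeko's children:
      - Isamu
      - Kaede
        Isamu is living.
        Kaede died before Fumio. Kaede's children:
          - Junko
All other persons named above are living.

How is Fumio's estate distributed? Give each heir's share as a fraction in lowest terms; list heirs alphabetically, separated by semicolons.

Takeshi, as surviving spouse, takes 2/3.
The remaining 1/3 passes to Fumio's descendants per stirpes.
The 1/3 is divided into 3 equal shares of 1/9 among Sachiko, Mariko, Umeko.
Sachiko predeceased; the 1/9 allotted to Sachiko's branch passes to Sachiko's issue by representation.
The 1/9 is divided into 2 equal shares of 1/18 among Yori, Midori.
Yori predeceased; the 1/18 allotted to Yori's branch passes to Yori's issue by representation.
The 1/18 is divided into 2 equal shares of 1/36 among Hana, Akira.
Hana is living and takes 1/36.
Akira is living and takes 1/36.
Midori is living and takes 1/18.
Mariko is living and takes 1/9.
Umeko predeceased; the 1/9 allotted to Umeko's branch passes to Umeko's issue by representation.
The 1/9 is divided into 2 equal shares of 1/18 among Isamu, Kaede.
Isamu is living and takes 1/18.
Kaede predeceased; the 1/18 allotted to Kaede's branch passes to Kaede's issue by representation.
Junko is the sole taker at this level and receives the full 1/18.

Akira 1/36; Hana 1/36; Isamu 1/18; Junko 1/18; Mariko 1/9; Midori 1/18; Takeshi 2/3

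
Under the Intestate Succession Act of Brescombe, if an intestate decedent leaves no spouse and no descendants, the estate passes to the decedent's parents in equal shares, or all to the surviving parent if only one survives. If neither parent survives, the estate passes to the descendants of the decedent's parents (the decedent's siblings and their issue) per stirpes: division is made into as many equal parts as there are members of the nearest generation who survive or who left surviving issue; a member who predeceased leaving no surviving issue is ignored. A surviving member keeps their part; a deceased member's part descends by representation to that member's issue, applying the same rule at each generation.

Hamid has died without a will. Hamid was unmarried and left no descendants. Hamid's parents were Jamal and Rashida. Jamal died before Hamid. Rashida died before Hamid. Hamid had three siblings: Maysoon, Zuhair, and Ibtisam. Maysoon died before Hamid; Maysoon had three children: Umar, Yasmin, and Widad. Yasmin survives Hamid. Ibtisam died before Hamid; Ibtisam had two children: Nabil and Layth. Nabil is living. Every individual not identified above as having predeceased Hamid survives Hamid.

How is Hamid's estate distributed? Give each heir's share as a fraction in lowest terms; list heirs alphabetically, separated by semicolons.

Neither parent survives and there are no descendants, so the estate passes to Hamid's siblings and their issue per stirpes.
The estate is divided into 3 equal shares of 1/3 among Maysoon, Zuhair, Ibtisam.
Maysoon predeceased; the 1/3 allotted to Maysoon's branch passes to Maysoon's issue by representation.
The 1/3 is divided into 3 equal shares of 1/9 among Umar, Yasmin, Widad.
Umar is living and takes 1/9.
Yasmin is living and takes 1/9.
Widad is living and takes 1/9.
Zuhair is living and takes 1/3.
Ibtisam predeceased; the 1/3 allotted to Ibtisam's branch passes to Ibtisam's issue by representation.
The 1/3 is divided into 2 equal shares of 1/6 among Nabil, Layth.
Nabil is living and takes 1/6.
Layth is living and takes 1/6.

Layth 1/6; Nabil 1/6; Umar 1/9; Widad 1/9; Yasmin 1/9; Zuhair 1/3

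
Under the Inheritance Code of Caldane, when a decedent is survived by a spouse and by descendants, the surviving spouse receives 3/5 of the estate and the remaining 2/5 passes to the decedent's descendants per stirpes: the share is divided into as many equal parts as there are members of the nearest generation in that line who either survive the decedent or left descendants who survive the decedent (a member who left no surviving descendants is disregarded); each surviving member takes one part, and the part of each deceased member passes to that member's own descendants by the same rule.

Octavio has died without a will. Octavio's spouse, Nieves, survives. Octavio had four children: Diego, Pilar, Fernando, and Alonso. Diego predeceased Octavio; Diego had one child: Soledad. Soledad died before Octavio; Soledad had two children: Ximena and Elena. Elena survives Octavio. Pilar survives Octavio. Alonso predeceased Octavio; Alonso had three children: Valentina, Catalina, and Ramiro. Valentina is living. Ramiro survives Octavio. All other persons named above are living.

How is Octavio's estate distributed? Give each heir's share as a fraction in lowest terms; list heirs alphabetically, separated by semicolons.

Nieves, as surviving spouse, takes 3/5.
The remaining 2/5 passes to Octavio's descendants per stirpes.
The 2/5 is divided into 4 equal shares of 1/10 among Diego, Pilar, Fernando, Alonso.
Diego predeceased; the 1/10 allotted to Diego's branch passes to Diego's issue by representation.
Soledad's line is the sole branch at this level, so the full 1/10 passes to Soledad's issue by representation.
The 1/10 is divided into 2 equal shares of 1/20 among Ximena, Elena.
Ximena is living and takes 1/20.
Elena is living and takes 1/20.
Pilar is living and takes 1/10.
Fernando is living and takes 1/10.
Alonso predeceased; the 1/10 allotted to Alonso's branch passes to Alonso's issue by representation.
The 1/10 is divided into 3 equal shares of 1/30 among Valentina, Catalina, Ramiro.
Valentina is living and takes 1/30.
Catalina is living and takes 1/30.
Ramiro is living and takes 1/30.

Catalina 1/30; Elena 1/20; Fernando 1/10; Nieves 3/5; Pilar 1/10; Ramiro 1/30; Valentina 1/30; Ximena 1/20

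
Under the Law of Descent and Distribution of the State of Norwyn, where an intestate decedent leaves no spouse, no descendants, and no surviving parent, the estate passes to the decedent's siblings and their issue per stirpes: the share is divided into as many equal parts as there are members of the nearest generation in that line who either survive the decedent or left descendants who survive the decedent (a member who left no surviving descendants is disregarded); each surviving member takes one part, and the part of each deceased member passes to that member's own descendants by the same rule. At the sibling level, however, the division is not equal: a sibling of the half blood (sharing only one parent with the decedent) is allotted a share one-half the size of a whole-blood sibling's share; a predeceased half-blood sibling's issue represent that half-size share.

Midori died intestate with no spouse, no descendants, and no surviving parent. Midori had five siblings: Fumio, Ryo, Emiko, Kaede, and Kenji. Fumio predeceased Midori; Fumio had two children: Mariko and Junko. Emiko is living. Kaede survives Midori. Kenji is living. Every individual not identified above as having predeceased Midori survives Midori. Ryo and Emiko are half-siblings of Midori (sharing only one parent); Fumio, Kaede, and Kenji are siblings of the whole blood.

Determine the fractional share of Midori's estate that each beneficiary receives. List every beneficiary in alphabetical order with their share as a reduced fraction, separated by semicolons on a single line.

Emiko 1/8; Junko 1/8; Kaede 1/4; Kenji 1/4; Mariko 1/8; Ryo 1/8

No spouse, descendants, or parent survives, so the estate passes to Midori's siblings per stirpes.
Half-blood siblings count for one-half the weight of whole-blood siblings at the initial division.
Dividing 1 in proportion to weights (total weight 4): Fumio (weight 1) → 1/4; Ryo (weight 1/2) → 1/8; Emiko (weight 1/2) → 1/8; Kaede (weight 1) → 1/4; Kenji (weight 1) → 1/4.
Fumio predeceased; the 1/4 allotted to Fumio's branch passes to Fumio's issue by representation.
The 1/4 is divided into 2 equal shares of 1/8 among Mariko, Junko.
Mariko is living and takes 1/8.
Junko is living and takes 1/8.
Ryo is living and takes 1/8.
Emiko is living and takes 1/8.
Kaede is living and takes 1/4.
Kenji is living and takes 1/4.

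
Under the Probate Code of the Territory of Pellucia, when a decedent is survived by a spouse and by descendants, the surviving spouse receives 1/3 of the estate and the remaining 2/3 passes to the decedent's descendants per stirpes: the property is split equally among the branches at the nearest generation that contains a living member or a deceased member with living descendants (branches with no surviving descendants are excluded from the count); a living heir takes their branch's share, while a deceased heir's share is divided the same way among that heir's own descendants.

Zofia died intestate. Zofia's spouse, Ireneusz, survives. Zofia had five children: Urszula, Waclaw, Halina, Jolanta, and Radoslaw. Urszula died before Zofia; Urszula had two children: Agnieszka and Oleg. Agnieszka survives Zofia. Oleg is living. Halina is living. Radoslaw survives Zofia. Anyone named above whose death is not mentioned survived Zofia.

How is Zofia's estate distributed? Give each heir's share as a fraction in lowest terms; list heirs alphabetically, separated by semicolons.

Ireneusz, as surviving spouse, takes 1/3.
The remaining 2/3 passes to Zofia's descendants per stirpes.
The 2/3 is divided into 5 equal shares of 2/15 among Urszula, Waclaw, Halina, Jolanta, Radoslaw.
Urszula predeceased; the 2/15 allotted to Urszula's branch passes to Urszula's issue by representation.
The 2/15 is divided into 2 equal shares of 1/15 among Agnieszka, Oleg.
Agnieszka is living and takes 1/15.
Oleg is living and takes 1/15.
Waclaw is living and takes 2/15.
Halina is living and takes 2/15.
Jolanta is living and takes 2/15.
Radoslaw is living and takes 2/15.

Agnieszka 1/15; Halina 2/15; Ireneusz 1/3; Jolanta 2/15; Oleg 1/15; Radoslaw 2/15; Waclaw 2/15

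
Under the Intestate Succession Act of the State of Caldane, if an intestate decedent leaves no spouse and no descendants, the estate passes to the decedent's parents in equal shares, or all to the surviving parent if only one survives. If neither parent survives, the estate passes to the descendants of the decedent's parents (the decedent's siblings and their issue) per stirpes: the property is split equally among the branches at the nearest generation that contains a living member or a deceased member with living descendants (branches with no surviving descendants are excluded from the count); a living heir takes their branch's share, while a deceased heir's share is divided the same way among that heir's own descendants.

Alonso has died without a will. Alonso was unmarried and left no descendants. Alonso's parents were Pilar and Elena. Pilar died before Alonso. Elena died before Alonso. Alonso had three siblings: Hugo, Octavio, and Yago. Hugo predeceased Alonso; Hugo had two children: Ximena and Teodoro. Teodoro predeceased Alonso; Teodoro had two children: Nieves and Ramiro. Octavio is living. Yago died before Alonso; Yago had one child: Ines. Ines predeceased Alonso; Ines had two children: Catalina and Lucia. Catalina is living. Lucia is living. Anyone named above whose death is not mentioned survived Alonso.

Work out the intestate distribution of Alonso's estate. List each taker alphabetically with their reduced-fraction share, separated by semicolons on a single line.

Catalina 1/6; Lucia 1/6; Nieves 1/12; Octavio 1/3; Ramiro 1/12; Ximena 1/6

Neither parent survives and there are no descendants, so the estate passes to Alonso's siblings and their issue per stirpes.
The estate is divided into 3 equal shares of 1/3 among Hugo, Octavio, Yago.
Hugo predeceased; the 1/3 allotted to Hugo's branch passes to Hugo's issue by representation.
The 1/3 is divided into 2 equal shares of 1/6 among Ximena, Teodoro.
Ximena is living and takes 1/6.
Teodoro predeceased; the 1/6 allotted to Teodoro's branch passes to Teodoro's issue by representation.
The 1/6 is divided into 2 equal shares of 1/12 among Nieves, Ramiro.
Nieves is living and takes 1/12.
Ramiro is living and takes 1/12.
Octavio is living and takes 1/3.
Yago predeceased; the 1/3 allotted to Yago's branch passes to Yago's issue by representation.
Ines's line is the sole branch at this level, so the full 1/3 passes to Ines's issue by representation.
The 1/3 is divided into 2 equal shares of 1/6 among Catalina, Lucia.
Catalina is living and takes 1/6.
Lucia is living and takes 1/6.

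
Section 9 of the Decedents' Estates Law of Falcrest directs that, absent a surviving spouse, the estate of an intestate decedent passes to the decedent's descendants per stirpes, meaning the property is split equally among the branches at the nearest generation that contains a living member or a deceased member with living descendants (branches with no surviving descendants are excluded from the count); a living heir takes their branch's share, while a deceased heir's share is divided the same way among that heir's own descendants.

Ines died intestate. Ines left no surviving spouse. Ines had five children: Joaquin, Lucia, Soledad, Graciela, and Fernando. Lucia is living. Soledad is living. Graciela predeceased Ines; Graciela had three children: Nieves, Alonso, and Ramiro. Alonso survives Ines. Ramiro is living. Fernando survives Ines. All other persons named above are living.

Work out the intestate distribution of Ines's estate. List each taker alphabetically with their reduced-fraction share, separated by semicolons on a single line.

There is no surviving spouse, so the entire estate passes to Ines's descendants per stirpes.
The estate is divided into 5 equal shares of 1/5 among Joaquin, Lucia, Soledad, Graciela, Fernando.
Joaquin is living and takes 1/5.
Lucia is living and takes 1/5.
Soledad is living and takes 1/5.
Graciela predeceased; the 1/5 allotted to Graciela's branch passes to Graciela's issue by representation.
The 1/5 is divided into 3 equal shares of 1/15 among Nieves, Alonso, Ramiro.
Nieves is living and takes 1/15.
Alonso is living and takes 1/15.
Ramiro is living and takes 1/15.
Fernando is living and takes 1/5.

Alonso 1/15; Fernando 1/5; Joaquin 1/5; Lucia 1/5; Nieves 1/15; Ramiro 1/15; Soledad 1/5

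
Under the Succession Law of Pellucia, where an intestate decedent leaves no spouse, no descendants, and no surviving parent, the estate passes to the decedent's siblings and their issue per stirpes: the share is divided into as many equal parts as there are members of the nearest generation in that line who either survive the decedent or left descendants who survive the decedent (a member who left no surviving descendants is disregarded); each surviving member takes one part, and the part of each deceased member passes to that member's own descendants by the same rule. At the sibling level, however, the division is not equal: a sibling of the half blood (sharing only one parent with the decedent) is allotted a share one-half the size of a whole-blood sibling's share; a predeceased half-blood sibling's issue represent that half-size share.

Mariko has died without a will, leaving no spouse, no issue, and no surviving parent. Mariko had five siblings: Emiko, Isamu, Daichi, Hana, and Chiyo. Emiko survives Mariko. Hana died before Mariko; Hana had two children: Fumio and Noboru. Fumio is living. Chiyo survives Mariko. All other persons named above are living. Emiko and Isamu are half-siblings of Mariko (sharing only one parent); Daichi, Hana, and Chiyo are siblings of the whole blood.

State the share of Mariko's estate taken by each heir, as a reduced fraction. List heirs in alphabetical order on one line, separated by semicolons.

No spouse, descendants, or parent survives, so the estate passes to Mariko's siblings per stirpes.
Half-blood siblings count for one-half the weight of whole-blood siblings at the initial division.
Dividing 1 in proportion to weights (total weight 4): Emiko (weight 1/2) → 1/8; Isamu (weight 1/2) → 1/8; Daichi (weight 1) → 1/4; Hana (weight 1) → 1/4; Chiyo (weight 1) → 1/4.
Emiko is living and takes 1/8.
Isamu is living and takes 1/8.
Daichi is living and takes 1/4.
Hana predeceased; the 1/4 allotted to Hana's branch passes to Hana's issue by representation.
The 1/4 is divided into 2 equal shares of 1/8 among Fumio, Noboru.
Fumio is living and takes 1/8.
Noboru is living and takes 1/8.
Chiyo is living and takes 1/4.

Chiyo 1/4; Daichi 1/4; Emiko 1/8; Fumio 1/8; Isamu 1/8; Noboru 1/8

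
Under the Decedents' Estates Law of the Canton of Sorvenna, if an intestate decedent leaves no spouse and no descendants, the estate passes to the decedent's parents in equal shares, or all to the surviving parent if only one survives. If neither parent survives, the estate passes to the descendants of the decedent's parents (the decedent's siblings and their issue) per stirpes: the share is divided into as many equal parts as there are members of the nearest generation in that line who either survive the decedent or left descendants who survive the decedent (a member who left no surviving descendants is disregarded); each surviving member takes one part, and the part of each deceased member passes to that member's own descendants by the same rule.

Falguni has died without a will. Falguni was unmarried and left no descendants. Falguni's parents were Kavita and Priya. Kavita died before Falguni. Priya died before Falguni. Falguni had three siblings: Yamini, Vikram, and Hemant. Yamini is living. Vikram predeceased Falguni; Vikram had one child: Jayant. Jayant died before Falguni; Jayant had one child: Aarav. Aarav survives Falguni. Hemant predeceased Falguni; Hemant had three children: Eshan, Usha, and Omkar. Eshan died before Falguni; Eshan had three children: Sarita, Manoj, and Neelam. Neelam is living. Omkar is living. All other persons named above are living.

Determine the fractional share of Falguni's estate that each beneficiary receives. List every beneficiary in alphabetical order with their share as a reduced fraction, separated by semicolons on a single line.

Neither parent survives and there are no descendants, so the estate passes to Falguni's siblings and their issue per stirpes.
The estate is divided into 3 equal shares of 1/3 among Yamini, Vikram, Hemant.
Yamini is living and takes 1/3.
Vikram predeceased; the 1/3 allotted to Vikram's branch passes to Vikram's issue by representation.
Jayant's line is the sole branch at this level, so the full 1/3 passes to Jayant's issue by representation.
Aarav is the sole taker at this level and receives the full 1/3.
Hemant predeceased; the 1/3 allotted to Hemant's branch passes to Hemant's issue by representation.
The 1/3 is divided into 3 equal shares of 1/9 among Eshan, Usha, Omkar.
Eshan predeceased; the 1/9 allotted to Eshan's branch passes to Eshan's issue by representation.
The 1/9 is divided into 3 equal shares of 1/27 among Sarita, Manoj, Neelam.
Sarita is living and takes 1/27.
Manoj is living and takes 1/27.
Neelam is living and takes 1/27.
Usha is living and takes 1/9.
Omkar is living and takes 1/9.

Aarav 1/3; Manoj 1/27; Neelam 1/27; Omkar 1/9; Sarita 1/27; Usha 1/9; Yamini 1/3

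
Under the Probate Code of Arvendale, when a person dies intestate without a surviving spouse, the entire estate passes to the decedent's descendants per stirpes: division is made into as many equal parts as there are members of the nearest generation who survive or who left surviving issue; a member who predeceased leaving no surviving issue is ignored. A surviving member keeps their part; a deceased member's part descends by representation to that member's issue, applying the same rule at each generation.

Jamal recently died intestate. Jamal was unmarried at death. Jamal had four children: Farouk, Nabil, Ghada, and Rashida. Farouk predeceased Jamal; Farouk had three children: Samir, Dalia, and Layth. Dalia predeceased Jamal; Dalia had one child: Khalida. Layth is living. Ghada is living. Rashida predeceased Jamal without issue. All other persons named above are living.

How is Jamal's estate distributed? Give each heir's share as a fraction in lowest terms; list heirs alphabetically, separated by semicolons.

There is no surviving spouse, so the entire estate passes to Jamal's descendants per stirpes.
Rashida left no surviving issue, so that branch lapses and is disregarded.
The estate is divided into 3 equal shares of 1/3 among Farouk, Nabil, Ghada.
Farouk predeceased; the 1/3 allotted to Farouk's branch passes to Farouk's issue by representation.
The 1/3 is divided into 3 equal shares of 1/9 among Samir, Dalia, Layth.
Samir is living and takes 1/9.
Dalia predeceased; the 1/9 allotted to Dalia's branch passes to Dalia's issue by representation.
Khalida is the sole taker at this level and receives the full 1/9.
Layth is living and takes 1/9.
Nabil is living and takes 1/3.
Ghada is living and takes 1/3.

Ghada 1/3; Khalida 1/9; Layth 1/9; Nabil 1/3; Samir 1/9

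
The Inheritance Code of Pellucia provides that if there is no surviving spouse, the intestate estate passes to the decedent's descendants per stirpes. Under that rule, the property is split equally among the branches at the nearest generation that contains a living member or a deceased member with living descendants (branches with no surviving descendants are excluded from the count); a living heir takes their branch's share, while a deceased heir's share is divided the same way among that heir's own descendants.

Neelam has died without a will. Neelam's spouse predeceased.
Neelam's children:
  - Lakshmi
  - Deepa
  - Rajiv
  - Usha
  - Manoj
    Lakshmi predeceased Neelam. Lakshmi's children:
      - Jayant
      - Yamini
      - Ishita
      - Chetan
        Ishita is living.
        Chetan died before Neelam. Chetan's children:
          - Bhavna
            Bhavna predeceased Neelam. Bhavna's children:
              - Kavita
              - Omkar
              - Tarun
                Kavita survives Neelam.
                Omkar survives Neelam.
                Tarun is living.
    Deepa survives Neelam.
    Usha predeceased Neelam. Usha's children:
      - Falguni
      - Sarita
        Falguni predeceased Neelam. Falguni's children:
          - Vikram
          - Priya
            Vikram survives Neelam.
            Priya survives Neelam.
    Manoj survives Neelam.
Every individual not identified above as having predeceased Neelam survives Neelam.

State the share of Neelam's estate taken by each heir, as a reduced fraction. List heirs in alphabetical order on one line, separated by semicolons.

There is no surviving spouse, so the entire estate passes to Neelam's descendants per stirpes.
The estate is divided into 5 equal shares of 1/5 among Lakshmi, Deepa, Rajiv, Usha, Manoj.
Lakshmi predeceased; the 1/5 allotted to Lakshmi's branch passes to Lakshmi's issue by representation.
The 1/5 is divided into 4 equal shares of 1/20 among Jayant, Yamini, Ishita, Chetan.
Jayant is living and takes 1/20.
Yamini is living and takes 1/20.
Ishita is living and takes 1/20.
Chetan predeceased; the 1/20 allotted to Chetan's branch passes to Chetan's issue by representation.
Bhavna's line is the sole branch at this level, so the full 1/20 passes to Bhavna's issue by representation.
The 1/20 is divided into 3 equal shares of 1/60 among Kavita, Omkar, Tarun.
Kavita is living and takes 1/60.
Omkar is living and takes 1/60.
Tarun is living and takes 1/60.
Deepa is living and takes 1/5.
Rajiv is living and takes 1/5.
Usha predeceased; the 1/5 allotted to Usha's branch passes to Usha's issue by representation.
The 1/5 is divided into 2 equal shares of 1/10 among Falguni, Sarita.
Falguni predeceased; the 1/10 allotted to Falguni's branch passes to Falguni's issue by representation.
The 1/10 is divided into 2 equal shares of 1/20 among Vikram, Priya.
Vikram is living and takes 1/20.
Priya is living and takes 1/20.
Sarita is living and takes 1/10.
Manoj is living and takes 1/5.

Deepa 1/5; Ishita 1/20; Jayant 1/20; Kavita 1/60; Manoj 1/5; Omkar 1/60; Priya 1/20; Rajiv 1/5; Sarita 1/10; Tarun 1/60; Vikram 1/20; Yamini 1/20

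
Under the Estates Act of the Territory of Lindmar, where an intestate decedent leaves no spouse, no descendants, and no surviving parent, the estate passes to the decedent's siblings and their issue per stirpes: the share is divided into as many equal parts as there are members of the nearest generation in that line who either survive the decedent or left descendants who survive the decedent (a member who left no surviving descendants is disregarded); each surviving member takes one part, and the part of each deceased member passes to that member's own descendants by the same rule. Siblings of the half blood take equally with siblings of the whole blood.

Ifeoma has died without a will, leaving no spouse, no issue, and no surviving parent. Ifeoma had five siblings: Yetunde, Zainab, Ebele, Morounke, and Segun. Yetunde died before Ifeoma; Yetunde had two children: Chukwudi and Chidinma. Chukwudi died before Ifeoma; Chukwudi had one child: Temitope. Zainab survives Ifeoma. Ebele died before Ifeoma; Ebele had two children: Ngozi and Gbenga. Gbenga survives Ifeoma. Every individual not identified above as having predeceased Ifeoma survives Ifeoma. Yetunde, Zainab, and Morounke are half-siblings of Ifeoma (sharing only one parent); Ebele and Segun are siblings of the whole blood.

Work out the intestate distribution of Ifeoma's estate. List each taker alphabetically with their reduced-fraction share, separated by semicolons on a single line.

Chidinma 1/10; Gbenga 1/10; Morounke 1/5; Ngozi 1/10; Segun 1/5; Temitope 1/10; Zainab 1/5

No spouse, descendants, or parent survives, so the estate passes to Ifeoma's siblings per stirpes.
Half-blood and whole-blood siblings take equally under the stated rule.
The estate is divided into 5 equal shares of 1/5 among Yetunde, Zainab, Ebele, Morounke, Segun.
Yetunde predeceased; the 1/5 allotted to Yetunde's branch passes to Yetunde's issue by representation.
The 1/5 is divided into 2 equal shares of 1/10 among Chukwudi, Chidinma.
Chukwudi predeceased; the 1/10 allotted to Chukwudi's branch passes to Chukwudi's issue by representation.
Temitope is the sole taker at this level and receives the full 1/10.
Chidinma is living and takes 1/10.
Zainab is living and takes 1/5.
Ebele predeceased; the 1/5 allotted to Ebele's branch passes to Ebele's issue by representation.
The 1/5 is divided into 2 equal shares of 1/10 among Ngozi, Gbenga.
Ngozi is living and takes 1/10.
Gbenga is living and takes 1/10.
Morounke is living and takes 1/5.
Segun is living and takes 1/5.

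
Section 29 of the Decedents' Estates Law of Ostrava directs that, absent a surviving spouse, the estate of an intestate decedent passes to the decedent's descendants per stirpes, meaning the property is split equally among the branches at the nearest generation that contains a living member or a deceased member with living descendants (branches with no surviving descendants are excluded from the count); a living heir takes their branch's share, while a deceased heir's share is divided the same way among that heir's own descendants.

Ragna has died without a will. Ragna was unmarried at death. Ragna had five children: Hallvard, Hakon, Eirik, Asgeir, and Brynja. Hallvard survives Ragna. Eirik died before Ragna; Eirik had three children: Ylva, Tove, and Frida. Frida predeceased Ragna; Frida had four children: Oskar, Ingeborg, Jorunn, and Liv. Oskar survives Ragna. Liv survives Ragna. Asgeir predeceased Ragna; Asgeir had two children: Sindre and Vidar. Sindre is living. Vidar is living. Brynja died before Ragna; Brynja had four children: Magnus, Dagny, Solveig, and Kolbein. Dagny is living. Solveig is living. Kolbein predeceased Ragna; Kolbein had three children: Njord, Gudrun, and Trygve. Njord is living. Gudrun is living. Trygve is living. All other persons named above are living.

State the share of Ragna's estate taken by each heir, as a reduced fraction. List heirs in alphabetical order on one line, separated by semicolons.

Dagny 1/20; Gudrun 1/60; Hakon 1/5; Hallvard 1/5; Ingeborg 1/60; Jorunn 1/60; Liv 1/60; Magnus 1/20; Njord 1/60; Oskar 1/60; Sindre 1/10; Solveig 1/20; Tove 1/15; Trygve 1/60; Vidar 1/10; Ylva 1/15

There is no surviving spouse, so the entire estate passes to Ragna's descendants per stirpes.
The estate is divided into 5 equal shares of 1/5 among Hallvard, Hakon, Eirik, Asgeir, Brynja.
Hallvard is living and takes 1/5.
Hakon is living and takes 1/5.
Eirik predeceased; the 1/5 allotted to Eirik's branch passes to Eirik's issue by representation.
The 1/5 is divided into 3 equal shares of 1/15 among Ylva, Tove, Frida.
Ylva is living and takes 1/15.
Tove is living and takes 1/15.
Frida predeceased; the 1/15 allotted to Frida's branch passes to Frida's issue by representation.
The 1/15 is divided into 4 equal shares of 1/60 among Oskar, Ingeborg, Jorunn, Liv.
Oskar is living and takes 1/60.
Ingeborg is living and takes 1/60.
Jorunn is living and takes 1/60.
Liv is living and takes 1/60.
Asgeir predeceased; the 1/5 allotted to Asgeir's branch passes to Asgeir's issue by representation.
The 1/5 is divided into 2 equal shares of 1/10 among Sindre, Vidar.
Sindre is living and takes 1/10.
Vidar is living and takes 1/10.
Brynja predeceased; the 1/5 allotted to Brynja's branch passes to Brynja's issue by representation.
The 1/5 is divided into 4 equal shares of 1/20 among Magnus, Dagny, Solveig, Kolbein.
Magnus is living and takes 1/20.
Dagny is living and takes 1/20.
Solveig is living and takes 1/20.
Kolbein predeceased; the 1/20 allotted to Kolbein's branch passes to Kolbein's issue by representation.
The 1/20 is divided into 3 equal shares of 1/60 among Njord, Gudrun, Trygve.
Njord is living and takes 1/60.
Gudrun is living and takes 1/60.
Trygve is living and takes 1/60.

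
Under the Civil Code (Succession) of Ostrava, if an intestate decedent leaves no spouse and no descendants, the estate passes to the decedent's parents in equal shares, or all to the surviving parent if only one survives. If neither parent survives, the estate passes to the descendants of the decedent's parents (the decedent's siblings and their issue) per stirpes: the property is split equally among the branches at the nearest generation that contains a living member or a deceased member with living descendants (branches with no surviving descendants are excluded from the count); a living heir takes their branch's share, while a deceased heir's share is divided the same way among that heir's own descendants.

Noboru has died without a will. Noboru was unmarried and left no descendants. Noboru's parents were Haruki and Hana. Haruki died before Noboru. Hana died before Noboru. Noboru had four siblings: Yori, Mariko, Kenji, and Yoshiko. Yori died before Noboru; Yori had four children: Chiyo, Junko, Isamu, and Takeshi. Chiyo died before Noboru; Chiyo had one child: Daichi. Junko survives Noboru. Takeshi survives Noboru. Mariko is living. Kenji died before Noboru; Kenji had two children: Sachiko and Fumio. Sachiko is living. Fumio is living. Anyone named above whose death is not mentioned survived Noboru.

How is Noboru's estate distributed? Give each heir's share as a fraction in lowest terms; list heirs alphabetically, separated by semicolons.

Neither parent survives and there are no descendants, so the estate passes to Noboru's siblings and their issue per stirpes.
The estate is divided into 4 equal shares of 1/4 among Yori, Mariko, Kenji, Yoshiko.
Yori predeceased; the 1/4 allotted to Yori's branch passes to Yori's issue by representation.
The 1/4 is divided into 4 equal shares of 1/16 among Chiyo, Junko, Isamu, Takeshi.
Chiyo predeceased; the 1/16 allotted to Chiyo's branch passes to Chiyo's issue by representation.
Daichi is the sole taker at this level and receives the full 1/16.
Junko is living and takes 1/16.
Isamu is living and takes 1/16.
Takeshi is living and takes 1/16.
Mariko is living and takes 1/4.
Kenji predeceased; the 1/4 allotted to Kenji's branch passes to Kenji's issue by representation.
The 1/4 is divided into 2 equal shares of 1/8 among Sachiko, Fumio.
Sachiko is living and takes 1/8.
Fumio is living and takes 1/8.
Yoshiko is living and takes 1/4.

Daichi 1/16; Fumio 1/8; Isamu 1/16; Junko 1/16; Mariko 1/4; Sachiko 1/8; Takeshi 1/16; Yoshiko 1/4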